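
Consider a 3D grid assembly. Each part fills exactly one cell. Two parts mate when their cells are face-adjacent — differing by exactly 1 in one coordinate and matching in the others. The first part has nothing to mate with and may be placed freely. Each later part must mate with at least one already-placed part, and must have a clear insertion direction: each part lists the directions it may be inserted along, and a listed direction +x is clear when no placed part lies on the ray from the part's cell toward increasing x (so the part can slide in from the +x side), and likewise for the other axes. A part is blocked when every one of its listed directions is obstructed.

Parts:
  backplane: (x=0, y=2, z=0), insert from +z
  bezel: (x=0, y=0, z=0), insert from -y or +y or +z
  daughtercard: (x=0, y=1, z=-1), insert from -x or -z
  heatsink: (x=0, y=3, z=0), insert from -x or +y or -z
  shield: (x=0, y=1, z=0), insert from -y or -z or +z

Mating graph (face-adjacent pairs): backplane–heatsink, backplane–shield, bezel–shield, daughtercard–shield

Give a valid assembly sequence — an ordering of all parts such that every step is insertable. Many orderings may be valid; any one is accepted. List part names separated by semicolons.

1. bezel@(0, 0, 0) [-y clear] — {bezel}
2. shield@(0, 1, 0) [-z clear] — {bezel, shield}
3. backplane@(0, 2, 0) [+z clear] — {backplane, bezel, shield}
4. daughtercard@(0, 1, -1) [-x clear] — {backplane, bezel, daughtercard, shield}
5. heatsink@(0, 3, 0) [-x clear] — {backplane, bezel, daughtercard, heatsink, shield}

bezel; shield; backplane; daughtercard; heatsink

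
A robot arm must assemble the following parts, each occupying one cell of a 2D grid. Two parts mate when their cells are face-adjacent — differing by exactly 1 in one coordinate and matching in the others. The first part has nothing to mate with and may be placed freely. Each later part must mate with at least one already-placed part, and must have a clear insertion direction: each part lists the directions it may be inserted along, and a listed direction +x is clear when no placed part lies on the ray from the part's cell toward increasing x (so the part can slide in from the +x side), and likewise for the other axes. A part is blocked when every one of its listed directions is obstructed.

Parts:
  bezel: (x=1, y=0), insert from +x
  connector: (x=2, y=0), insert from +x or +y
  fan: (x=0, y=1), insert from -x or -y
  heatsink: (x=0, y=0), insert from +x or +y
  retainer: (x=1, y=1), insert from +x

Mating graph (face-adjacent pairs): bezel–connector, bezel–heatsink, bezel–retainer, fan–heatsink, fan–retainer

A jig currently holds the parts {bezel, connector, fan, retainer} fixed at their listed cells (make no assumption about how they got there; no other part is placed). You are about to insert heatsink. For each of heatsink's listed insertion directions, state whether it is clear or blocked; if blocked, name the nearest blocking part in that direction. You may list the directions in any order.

+x: nearest on ray is bezel@(1, 0) ⇒ blocked
+y: nearest on ray is fan@(0, 1) ⇒ blocked

+x: blocked by bezel; +y: blocked by fan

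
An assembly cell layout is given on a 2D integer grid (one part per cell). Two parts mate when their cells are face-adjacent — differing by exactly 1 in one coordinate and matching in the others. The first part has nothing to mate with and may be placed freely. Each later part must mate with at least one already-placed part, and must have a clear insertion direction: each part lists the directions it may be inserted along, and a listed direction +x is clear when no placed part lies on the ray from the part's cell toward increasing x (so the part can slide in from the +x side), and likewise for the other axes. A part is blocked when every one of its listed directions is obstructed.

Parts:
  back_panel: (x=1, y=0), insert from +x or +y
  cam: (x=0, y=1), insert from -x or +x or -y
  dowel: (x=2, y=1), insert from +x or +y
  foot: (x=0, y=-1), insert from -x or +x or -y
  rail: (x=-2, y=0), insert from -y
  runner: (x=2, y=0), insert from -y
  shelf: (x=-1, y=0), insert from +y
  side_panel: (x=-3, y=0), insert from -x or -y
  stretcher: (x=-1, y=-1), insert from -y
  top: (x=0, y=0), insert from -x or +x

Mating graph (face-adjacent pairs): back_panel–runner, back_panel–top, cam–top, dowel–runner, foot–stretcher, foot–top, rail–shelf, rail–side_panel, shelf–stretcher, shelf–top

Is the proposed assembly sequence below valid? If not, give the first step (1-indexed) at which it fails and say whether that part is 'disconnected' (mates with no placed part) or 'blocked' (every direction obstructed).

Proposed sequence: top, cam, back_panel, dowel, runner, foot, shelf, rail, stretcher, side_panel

Invalid at step 4 (disconnected)

1. top@(0, 0) [-x clear] — {top}
2. cam@(0, 1) [-x clear] — {cam, top}
3. back_panel@(1, 0) [+x clear] — {back_panel, cam, top}
4. dowel@(2, 1) — no placed neighbour ⇒ disconnected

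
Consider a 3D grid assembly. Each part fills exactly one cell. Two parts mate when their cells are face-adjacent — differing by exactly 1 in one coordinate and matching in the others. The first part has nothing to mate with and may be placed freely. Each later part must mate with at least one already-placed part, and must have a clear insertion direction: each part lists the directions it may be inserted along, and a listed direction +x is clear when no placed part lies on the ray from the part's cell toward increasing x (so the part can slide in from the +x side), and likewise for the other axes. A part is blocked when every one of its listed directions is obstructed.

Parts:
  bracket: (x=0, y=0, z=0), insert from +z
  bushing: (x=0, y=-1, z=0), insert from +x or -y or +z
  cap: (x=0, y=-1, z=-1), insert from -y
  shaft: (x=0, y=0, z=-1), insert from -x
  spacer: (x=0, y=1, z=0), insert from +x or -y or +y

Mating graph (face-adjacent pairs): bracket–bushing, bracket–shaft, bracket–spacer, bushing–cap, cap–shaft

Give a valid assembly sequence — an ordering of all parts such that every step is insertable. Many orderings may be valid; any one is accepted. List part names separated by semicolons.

1. bracket@(0, 0, 0) [+z clear] — {bracket}
2. shaft@(0, 0, -1) [-x clear] — {bracket, shaft}
3. cap@(0, -1, -1) [-y clear] — {bracket, cap, shaft}
4. spacer@(0, 1, 0) [+x clear] — {bracket, cap, shaft, spacer}
5. bushing@(0, -1, 0) [+x clear] — {bracket, bushing, cap, shaft, spacer}

bracket; shaft; cap; spacer; bushing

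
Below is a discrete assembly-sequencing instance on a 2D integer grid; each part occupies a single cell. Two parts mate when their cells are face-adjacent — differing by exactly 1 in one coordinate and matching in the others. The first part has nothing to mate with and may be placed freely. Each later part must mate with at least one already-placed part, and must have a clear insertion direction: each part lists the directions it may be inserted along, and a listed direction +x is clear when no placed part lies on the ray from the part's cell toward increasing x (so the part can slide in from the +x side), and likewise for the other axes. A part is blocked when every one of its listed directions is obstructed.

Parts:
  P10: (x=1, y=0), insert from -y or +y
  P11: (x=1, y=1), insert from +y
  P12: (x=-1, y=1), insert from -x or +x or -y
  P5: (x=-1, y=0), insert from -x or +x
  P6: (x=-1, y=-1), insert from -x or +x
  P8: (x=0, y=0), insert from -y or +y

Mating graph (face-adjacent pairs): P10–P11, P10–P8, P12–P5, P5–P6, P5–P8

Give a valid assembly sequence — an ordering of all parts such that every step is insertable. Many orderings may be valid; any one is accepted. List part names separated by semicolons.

P11; P10; P8; P5; P12; P6

1. P11@(1, 1) [+y clear] — {P11}
2. P10@(1, 0) [-y clear] — {P10, P11}
3. P8@(0, 0) [-y clear] — {P10, P11, P8}
4. P5@(-1, 0) [-x clear] — {P10, P11, P5, P8}
5. P12@(-1, 1) [-x clear] — {P10, P11, P12, P5, P8}
6. P6@(-1, -1) [-x clear] — {P10, P11, P12, P5, P6, P8}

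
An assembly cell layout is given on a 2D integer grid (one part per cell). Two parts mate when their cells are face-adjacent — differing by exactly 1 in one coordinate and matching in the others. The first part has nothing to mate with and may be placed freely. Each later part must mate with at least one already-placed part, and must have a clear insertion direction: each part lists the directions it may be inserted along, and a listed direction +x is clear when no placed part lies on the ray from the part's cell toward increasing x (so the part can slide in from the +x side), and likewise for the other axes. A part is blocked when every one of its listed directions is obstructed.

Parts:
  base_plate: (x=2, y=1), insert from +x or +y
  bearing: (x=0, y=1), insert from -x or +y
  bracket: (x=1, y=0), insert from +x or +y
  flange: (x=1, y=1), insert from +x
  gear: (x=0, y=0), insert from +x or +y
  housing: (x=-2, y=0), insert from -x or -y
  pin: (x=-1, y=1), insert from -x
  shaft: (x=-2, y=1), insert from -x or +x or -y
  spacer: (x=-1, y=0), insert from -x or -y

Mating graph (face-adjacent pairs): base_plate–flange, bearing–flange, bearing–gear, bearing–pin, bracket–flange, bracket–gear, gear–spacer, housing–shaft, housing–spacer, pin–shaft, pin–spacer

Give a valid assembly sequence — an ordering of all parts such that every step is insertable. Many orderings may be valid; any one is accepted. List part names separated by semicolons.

bracket; flange; base_plate; gear; bearing; spacer; housing; pin; shaft

1. bracket@(1, 0) [+x clear] — {bracket}
2. flange@(1, 1) [+x clear] — {bracket, flange}
3. base_plate@(2, 1) [+x clear] — {base_plate, bracket, flange}
4. gear@(0, 0) [+y clear] — {base_plate, bracket, flange, gear}
5. bearing@(0, 1) [-x clear] — {base_plate, bearing, bracket, flange, gear}
6. spacer@(-1, 0) [-x clear] — {base_plate, bearing, bracket, flange, gear, spacer}
7. housing@(-2, 0) [-x clear] — {base_plate, bearing, bracket, flange, gear, housing, spacer}
8. pin@(-1, 1) [-x clear] — {base_plate, bearing, bracket, flange, gear, housing, pin, spacer}
9. shaft@(-2, 1) [-x clear] — {base_plate, bearing, bracket, flange, gear, housing, pin, shaft, spacer}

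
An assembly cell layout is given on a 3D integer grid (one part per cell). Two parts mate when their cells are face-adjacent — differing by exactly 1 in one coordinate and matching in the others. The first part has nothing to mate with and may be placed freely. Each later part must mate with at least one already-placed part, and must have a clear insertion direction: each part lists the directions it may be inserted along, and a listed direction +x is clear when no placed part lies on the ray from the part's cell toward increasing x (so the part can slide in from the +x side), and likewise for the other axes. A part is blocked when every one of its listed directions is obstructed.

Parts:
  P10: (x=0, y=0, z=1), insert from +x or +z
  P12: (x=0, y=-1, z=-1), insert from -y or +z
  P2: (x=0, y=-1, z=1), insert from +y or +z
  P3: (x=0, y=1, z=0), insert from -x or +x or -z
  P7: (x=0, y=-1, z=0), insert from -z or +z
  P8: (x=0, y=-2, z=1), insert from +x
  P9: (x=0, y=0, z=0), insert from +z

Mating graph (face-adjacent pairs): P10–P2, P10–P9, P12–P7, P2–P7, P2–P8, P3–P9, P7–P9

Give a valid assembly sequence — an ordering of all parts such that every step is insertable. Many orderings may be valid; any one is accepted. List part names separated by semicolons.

1. P12@(0, -1, -1) [-y clear] — {P12}
2. P7@(0, -1, 0) [+z clear] — {P12, P7}
3. P9@(0, 0, 0) [+z clear] — {P12, P7, P9}
4. P10@(0, 0, 1) [+x clear] — {P10, P12, P7, P9}
5. P3@(0, 1, 0) [-x clear] — {P10, P12, P3, P7, P9}
6. P2@(0, -1, 1) [+z clear] — {P10, P12, P2, P3, P7, P9}
7. P8@(0, -2, 1) [+x clear] — {P10, P12, P2, P3, P7, P8, P9}

P12; P7; P9; P10; P3; P2; P8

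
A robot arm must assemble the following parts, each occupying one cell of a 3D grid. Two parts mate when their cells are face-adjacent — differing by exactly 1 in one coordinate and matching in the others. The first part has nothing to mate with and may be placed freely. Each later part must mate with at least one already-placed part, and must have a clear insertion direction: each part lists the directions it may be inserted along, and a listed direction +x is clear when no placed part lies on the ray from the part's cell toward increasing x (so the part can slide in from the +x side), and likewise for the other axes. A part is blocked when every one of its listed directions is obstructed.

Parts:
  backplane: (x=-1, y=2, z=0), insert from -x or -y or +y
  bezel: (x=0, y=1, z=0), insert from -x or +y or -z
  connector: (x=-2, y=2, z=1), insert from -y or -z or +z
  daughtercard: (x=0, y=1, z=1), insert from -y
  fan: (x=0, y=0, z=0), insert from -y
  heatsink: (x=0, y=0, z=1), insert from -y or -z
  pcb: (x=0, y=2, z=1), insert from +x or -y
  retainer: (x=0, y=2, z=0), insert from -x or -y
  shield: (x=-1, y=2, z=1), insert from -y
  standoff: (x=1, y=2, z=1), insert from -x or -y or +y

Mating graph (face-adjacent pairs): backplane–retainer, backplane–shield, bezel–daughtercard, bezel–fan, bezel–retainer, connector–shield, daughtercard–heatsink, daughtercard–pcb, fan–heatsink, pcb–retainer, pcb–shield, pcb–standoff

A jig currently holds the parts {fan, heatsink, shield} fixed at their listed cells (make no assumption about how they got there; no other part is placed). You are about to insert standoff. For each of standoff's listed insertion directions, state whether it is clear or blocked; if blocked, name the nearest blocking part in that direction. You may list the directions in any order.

-x: nearest on ray is shield@(-1, 2, 1) ⇒ blocked
-y: ray from standoff(1, 2, 1) has no placed part ⇒ clear
+y: ray from standoff(1, 2, 1) has no placed part ⇒ clear

+y: clear; -x: blocked by shield; -y: clear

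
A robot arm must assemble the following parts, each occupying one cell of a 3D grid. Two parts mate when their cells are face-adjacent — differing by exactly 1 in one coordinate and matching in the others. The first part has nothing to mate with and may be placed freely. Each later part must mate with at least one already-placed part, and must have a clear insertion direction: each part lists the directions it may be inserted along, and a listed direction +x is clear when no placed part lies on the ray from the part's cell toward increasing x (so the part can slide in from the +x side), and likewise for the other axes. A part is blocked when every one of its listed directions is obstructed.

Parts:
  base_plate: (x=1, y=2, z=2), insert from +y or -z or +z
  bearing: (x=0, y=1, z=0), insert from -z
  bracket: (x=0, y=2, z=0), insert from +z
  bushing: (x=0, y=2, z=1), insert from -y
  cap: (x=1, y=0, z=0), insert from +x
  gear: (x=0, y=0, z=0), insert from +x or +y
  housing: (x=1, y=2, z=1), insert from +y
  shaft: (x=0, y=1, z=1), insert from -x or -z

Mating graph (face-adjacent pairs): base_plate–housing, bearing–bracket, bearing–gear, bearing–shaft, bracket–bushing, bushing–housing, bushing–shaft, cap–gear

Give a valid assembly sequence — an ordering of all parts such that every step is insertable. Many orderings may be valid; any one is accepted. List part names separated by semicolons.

1. bearing@(0, 1, 0) [-z clear] — {bearing}
2. gear@(0, 0, 0) [+x clear] — {bearing, gear}
3. bracket@(0, 2, 0) [+z clear] — {bearing, bracket, gear}
4. bushing@(0, 2, 1) [-y clear] — {bearing, bracket, bushing, gear}
5. shaft@(0, 1, 1) [-x clear] — {bearing, bracket, bushing, gear, shaft}
6. cap@(1, 0, 0) [+x clear] — {bearing, bracket, bushing, cap, gear, shaft}
7. housing@(1, 2, 1) [+y clear] — {bearing, bracket, bushing, cap, gear, housing, shaft}
8. base_plate@(1, 2, 2) [+y clear] — {base_plate, bearing, bracket, bushing, cap, gear, housing, shaft}

bearing; gear; bracket; bushing; shaft; cap; housing; base_plate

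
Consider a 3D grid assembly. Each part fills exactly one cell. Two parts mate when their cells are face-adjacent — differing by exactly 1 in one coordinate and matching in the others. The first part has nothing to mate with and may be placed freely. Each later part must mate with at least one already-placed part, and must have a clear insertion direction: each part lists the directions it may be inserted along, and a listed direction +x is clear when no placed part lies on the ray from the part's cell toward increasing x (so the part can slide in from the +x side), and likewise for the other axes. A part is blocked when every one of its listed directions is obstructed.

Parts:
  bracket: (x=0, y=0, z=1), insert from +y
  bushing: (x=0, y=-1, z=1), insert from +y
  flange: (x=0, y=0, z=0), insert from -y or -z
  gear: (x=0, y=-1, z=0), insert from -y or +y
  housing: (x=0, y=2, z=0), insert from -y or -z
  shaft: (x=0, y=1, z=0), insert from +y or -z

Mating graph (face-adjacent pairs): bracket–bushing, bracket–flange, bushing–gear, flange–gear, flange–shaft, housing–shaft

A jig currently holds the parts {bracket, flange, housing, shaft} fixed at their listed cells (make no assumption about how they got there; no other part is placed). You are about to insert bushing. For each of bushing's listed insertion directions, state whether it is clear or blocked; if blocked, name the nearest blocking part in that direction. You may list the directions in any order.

+y: blocked by bracket

+y: nearest on ray is bracket@(0, 0, 1) ⇒ blocked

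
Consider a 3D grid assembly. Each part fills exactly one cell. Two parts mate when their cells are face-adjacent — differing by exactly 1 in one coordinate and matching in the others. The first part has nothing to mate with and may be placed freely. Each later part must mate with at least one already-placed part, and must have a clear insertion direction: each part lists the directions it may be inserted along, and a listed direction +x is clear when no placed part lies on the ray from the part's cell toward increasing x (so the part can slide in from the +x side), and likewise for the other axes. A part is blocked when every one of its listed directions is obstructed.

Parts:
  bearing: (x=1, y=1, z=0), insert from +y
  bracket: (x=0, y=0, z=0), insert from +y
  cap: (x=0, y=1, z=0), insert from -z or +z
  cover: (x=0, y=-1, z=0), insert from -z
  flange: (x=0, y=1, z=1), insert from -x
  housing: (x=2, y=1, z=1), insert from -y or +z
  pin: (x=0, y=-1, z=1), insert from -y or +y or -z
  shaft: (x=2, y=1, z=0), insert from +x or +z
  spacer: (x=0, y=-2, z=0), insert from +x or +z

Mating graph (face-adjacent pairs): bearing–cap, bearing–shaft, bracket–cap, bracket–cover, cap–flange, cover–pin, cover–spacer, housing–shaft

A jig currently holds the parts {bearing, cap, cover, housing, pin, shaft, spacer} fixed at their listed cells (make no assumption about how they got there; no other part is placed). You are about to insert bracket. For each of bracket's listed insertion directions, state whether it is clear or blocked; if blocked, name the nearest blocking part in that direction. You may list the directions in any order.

+y: nearest on ray is cap@(0, 1, 0) ⇒ blocked

+y: blocked by cap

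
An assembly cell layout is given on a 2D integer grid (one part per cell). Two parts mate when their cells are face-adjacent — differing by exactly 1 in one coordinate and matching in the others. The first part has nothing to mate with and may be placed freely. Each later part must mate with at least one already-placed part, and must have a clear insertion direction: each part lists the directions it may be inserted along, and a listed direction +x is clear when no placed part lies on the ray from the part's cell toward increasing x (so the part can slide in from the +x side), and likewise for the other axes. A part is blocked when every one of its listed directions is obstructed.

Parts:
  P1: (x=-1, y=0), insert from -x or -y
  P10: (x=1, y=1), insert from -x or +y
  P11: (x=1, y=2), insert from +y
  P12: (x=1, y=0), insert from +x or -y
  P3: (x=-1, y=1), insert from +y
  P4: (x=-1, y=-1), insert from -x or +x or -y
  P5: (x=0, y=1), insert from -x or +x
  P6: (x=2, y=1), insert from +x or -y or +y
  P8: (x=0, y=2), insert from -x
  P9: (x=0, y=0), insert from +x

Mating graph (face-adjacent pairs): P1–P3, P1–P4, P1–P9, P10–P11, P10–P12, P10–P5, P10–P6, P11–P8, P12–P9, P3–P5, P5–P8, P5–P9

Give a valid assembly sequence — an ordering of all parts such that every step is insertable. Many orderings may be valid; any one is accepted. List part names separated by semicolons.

P6; P10; P5; P8; P3; P1; P4; P9; P12; P11

1. P6@(2, 1) [+x clear] — {P6}
2. P10@(1, 1) [-x clear] — {P10, P6}
3. P5@(0, 1) [-x clear] — {P10, P5, P6}
4. P8@(0, 2) [-x clear] — {P10, P5, P6, P8}
5. P3@(-1, 1) [+y clear] — {P10, P3, P5, P6, P8}
6. P1@(-1, 0) [-x clear] — {P1, P10, P3, P5, P6, P8}
7. P4@(-1, -1) [-x clear] — {P1, P10, P3, P4, P5, P6, P8}
8. P9@(0, 0) [+x clear] — {P1, P10, P3, P4, P5, P6, P8, P9}
9. P12@(1, 0) [+x clear] — {P1, P10, P12, P3, P4, P5, P6, P8, P9}
10. P11@(1, 2) [+y clear] — {P1, P10, P11, P12, P3, P4, P5, P6, P8, P9}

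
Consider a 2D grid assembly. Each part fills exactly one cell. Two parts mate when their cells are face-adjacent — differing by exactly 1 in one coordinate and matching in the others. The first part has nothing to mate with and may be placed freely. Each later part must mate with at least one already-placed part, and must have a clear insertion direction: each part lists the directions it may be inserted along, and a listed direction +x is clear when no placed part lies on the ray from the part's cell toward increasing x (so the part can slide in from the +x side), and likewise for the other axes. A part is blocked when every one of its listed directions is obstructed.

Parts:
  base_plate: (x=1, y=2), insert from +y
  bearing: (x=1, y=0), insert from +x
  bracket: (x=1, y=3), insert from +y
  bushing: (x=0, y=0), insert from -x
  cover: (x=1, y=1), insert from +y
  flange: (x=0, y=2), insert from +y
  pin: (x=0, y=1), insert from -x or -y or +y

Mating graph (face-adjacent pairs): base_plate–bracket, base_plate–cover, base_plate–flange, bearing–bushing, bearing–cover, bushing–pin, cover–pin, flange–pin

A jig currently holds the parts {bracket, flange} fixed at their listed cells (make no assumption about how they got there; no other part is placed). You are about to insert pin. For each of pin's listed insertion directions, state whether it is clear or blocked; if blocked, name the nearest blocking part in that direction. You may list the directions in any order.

+y: blocked by flange; -x: clear; -y: clear

-x: ray from pin(0, 1) has no placed part ⇒ clear
-y: ray from pin(0, 1) has no placed part ⇒ clear
+y: nearest on ray is flange@(0, 2) ⇒ blocked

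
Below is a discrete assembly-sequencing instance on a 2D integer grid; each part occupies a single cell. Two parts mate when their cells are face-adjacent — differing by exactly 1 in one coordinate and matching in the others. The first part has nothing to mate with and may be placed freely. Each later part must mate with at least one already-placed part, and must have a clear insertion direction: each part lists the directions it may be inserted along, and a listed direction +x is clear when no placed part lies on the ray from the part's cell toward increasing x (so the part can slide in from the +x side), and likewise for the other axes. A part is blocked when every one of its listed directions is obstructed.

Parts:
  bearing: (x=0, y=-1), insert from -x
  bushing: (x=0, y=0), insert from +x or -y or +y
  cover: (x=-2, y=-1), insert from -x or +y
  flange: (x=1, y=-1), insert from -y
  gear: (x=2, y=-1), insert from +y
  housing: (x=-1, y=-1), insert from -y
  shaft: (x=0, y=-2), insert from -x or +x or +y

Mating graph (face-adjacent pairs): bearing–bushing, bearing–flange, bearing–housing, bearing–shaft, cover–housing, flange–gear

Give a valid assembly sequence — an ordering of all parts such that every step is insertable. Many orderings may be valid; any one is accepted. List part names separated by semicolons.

1. gear@(2, -1) [+y clear] — {gear}
2. flange@(1, -1) [-y clear] — {flange, gear}
3. bearing@(0, -1) [-x clear] — {bearing, flange, gear}
4. housing@(-1, -1) [-y clear] — {bearing, flange, gear, housing}
5. bushing@(0, 0) [+x clear] — {bearing, bushing, flange, gear, housing}
6. cover@(-2, -1) [-x clear] — {bearing, bushing, cover, flange, gear, housing}
7. shaft@(0, -2) [-x clear] — {bearing, bushing, cover, flange, gear, housing, shaft}

gear; flange; bearing; housing; bushing; cover; shaft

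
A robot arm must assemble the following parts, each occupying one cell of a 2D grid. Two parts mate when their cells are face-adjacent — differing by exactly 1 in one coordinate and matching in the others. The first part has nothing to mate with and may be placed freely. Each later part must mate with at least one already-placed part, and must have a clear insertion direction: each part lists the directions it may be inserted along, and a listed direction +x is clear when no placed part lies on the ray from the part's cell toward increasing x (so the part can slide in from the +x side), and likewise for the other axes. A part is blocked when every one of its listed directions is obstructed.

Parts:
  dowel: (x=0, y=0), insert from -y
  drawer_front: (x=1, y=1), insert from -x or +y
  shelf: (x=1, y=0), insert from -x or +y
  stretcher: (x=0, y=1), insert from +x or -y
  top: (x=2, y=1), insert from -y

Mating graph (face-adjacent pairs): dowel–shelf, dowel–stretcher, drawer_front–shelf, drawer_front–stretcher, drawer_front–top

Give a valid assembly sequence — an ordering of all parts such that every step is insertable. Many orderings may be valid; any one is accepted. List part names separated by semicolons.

stretcher; drawer_front; shelf; top; dowel

1. stretcher@(0, 1) [+x clear] — {stretcher}
2. drawer_front@(1, 1) [+y clear] — {drawer_front, stretcher}
3. shelf@(1, 0) [-x clear] — {drawer_front, shelf, stretcher}
4. top@(2, 1) [-y clear] — {drawer_front, shelf, stretcher, top}
5. dowel@(0, 0) [-y clear] — {dowel, drawer_front, shelf, stretcher, top}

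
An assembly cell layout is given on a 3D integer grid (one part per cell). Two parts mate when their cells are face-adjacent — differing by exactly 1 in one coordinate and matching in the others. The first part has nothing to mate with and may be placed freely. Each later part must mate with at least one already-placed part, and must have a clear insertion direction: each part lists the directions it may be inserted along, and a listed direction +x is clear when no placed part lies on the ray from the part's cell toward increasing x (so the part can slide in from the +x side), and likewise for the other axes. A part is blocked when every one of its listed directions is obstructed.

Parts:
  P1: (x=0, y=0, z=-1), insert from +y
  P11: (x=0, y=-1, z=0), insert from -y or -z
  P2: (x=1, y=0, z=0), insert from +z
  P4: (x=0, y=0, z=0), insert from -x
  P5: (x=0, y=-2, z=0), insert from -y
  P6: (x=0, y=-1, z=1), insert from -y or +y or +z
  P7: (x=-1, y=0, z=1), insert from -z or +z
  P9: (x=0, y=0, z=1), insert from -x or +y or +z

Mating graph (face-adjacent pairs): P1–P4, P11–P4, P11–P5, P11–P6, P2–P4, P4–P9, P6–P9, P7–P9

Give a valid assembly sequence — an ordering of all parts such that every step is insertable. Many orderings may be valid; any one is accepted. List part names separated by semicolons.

1. P9@(0, 0, 1) [-x clear] — {P9}
2. P6@(0, -1, 1) [-y clear] — {P6, P9}
3. P4@(0, 0, 0) [-x clear] — {P4, P6, P9}
4. P1@(0, 0, -1) [+y clear] — {P1, P4, P6, P9}
5. P2@(1, 0, 0) [+z clear] — {P1, P2, P4, P6, P9}
6. P11@(0, -1, 0) [-y clear] — {P1, P11, P2, P4, P6, P9}
7. P5@(0, -2, 0) [-y clear] — {P1, P11, P2, P4, P5, P6, P9}
8. P7@(-1, 0, 1) [-z clear] — {P1, P11, P2, P4, P5, P6, P7, P9}

P9; P6; P4; P1; P2; P11; P5; P7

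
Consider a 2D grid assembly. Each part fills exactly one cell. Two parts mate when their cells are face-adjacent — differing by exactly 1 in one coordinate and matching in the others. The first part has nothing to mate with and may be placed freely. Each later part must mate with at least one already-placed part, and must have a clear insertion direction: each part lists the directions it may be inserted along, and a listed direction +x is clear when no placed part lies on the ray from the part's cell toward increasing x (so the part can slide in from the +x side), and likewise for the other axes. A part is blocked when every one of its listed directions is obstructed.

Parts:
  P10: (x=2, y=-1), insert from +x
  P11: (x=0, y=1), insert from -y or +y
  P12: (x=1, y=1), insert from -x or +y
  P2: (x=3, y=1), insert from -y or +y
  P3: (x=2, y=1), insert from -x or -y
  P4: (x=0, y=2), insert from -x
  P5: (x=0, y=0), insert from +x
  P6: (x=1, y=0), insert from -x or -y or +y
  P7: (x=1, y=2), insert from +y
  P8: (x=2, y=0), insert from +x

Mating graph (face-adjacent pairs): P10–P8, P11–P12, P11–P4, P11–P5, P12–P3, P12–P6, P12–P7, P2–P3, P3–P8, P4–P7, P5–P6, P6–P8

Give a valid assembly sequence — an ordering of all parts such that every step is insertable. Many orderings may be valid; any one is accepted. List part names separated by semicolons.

1. P12@(1, 1) [-x clear] — {P12}
2. P7@(1, 2) [+y clear] — {P12, P7}
3. P11@(0, 1) [-y clear] — {P11, P12, P7}
4. P5@(0, 0) [+x clear] — {P11, P12, P5, P7}
5. P6@(1, 0) [-y clear] — {P11, P12, P5, P6, P7}
6. P4@(0, 2) [-x clear] — {P11, P12, P4, P5, P6, P7}
7. P3@(2, 1) [-y clear] — {P11, P12, P3, P4, P5, P6, P7}
8. P8@(2, 0) [+x clear] — {P11, P12, P3, P4, P5, P6, P7, P8}
9. P10@(2, -1) [+x clear] — {P10, P11, P12, P3, P4, P5, P6, P7, P8}
10. P2@(3, 1) [-y clear] — {P10, P11, P12, P2, P3, P4, P5, P6, P7, P8}

P12; P7; P11; P5; P6; P4; P3; P8; P10; P2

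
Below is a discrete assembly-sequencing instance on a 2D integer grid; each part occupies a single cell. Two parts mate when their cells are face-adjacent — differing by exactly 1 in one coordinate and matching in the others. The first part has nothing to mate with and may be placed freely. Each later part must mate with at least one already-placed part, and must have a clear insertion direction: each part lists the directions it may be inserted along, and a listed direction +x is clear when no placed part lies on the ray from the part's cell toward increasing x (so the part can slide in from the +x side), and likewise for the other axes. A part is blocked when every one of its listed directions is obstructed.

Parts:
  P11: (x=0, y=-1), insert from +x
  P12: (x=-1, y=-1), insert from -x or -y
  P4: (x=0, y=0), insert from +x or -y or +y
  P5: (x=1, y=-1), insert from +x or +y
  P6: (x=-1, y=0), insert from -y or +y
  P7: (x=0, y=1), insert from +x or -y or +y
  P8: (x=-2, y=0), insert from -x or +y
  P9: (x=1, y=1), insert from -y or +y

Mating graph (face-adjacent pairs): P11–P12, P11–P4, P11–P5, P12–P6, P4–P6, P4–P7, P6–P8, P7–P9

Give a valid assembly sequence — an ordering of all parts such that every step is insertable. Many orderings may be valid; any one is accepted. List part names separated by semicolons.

P8; P6; P12; P11; P5; P4; P7; P9

1. P8@(-2, 0) [-x clear] — {P8}
2. P6@(-1, 0) [-y clear] — {P6, P8}
3. P12@(-1, -1) [-x clear] — {P12, P6, P8}
4. P11@(0, -1) [+x clear] — {P11, P12, P6, P8}
5. P5@(1, -1) [+x clear] — {P11, P12, P5, P6, P8}
6. P4@(0, 0) [+x clear] — {P11, P12, P4, P5, P6, P8}
7. P7@(0, 1) [+x clear] — {P11, P12, P4, P5, P6, P7, P8}
8. P9@(1, 1) [+y clear] — {P11, P12, P4, P5, P6, P7, P8, P9}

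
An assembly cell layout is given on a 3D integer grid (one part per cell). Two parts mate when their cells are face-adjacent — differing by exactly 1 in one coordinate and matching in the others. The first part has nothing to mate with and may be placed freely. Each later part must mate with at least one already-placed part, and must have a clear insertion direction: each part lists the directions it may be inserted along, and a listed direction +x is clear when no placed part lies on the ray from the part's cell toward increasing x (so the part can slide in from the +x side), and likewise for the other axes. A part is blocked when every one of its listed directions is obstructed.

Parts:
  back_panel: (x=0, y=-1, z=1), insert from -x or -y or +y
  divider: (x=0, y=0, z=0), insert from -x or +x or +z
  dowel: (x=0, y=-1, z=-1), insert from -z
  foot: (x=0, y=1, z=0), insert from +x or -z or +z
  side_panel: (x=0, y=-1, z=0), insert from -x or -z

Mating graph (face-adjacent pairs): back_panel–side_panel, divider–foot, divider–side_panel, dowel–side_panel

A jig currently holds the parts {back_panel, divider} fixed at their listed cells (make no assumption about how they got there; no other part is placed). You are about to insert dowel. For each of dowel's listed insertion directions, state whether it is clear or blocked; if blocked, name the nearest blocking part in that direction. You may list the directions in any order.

-z: ray from dowel(0, -1, -1) has no placed part ⇒ clear

-z: clear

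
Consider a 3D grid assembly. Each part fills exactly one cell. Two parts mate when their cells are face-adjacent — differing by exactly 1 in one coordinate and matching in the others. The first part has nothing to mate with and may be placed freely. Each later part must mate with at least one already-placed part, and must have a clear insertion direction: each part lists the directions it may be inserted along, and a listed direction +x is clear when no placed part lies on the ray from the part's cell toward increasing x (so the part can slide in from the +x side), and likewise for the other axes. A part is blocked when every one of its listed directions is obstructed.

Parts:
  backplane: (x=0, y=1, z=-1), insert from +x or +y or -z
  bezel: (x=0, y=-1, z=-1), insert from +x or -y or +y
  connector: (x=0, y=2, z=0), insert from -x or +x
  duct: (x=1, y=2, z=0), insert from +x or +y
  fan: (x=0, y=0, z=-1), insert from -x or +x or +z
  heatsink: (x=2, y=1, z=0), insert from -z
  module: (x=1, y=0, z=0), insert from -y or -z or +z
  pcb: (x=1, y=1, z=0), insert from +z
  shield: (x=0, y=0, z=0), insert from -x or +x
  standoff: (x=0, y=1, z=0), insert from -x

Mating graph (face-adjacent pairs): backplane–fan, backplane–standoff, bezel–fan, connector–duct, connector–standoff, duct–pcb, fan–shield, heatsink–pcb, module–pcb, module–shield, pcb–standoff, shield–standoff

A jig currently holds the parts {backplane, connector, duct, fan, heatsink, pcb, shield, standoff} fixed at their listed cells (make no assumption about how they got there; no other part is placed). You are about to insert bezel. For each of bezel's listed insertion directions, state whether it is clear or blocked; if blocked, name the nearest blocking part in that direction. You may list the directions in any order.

+x: ray from bezel(0, -1, -1) has no placed part ⇒ clear
-y: ray from bezel(0, -1, -1) has no placed part ⇒ clear
+y: nearest on ray is fan@(0, 0, -1) ⇒ blocked

+x: clear; +y: blocked by fan; -y: clear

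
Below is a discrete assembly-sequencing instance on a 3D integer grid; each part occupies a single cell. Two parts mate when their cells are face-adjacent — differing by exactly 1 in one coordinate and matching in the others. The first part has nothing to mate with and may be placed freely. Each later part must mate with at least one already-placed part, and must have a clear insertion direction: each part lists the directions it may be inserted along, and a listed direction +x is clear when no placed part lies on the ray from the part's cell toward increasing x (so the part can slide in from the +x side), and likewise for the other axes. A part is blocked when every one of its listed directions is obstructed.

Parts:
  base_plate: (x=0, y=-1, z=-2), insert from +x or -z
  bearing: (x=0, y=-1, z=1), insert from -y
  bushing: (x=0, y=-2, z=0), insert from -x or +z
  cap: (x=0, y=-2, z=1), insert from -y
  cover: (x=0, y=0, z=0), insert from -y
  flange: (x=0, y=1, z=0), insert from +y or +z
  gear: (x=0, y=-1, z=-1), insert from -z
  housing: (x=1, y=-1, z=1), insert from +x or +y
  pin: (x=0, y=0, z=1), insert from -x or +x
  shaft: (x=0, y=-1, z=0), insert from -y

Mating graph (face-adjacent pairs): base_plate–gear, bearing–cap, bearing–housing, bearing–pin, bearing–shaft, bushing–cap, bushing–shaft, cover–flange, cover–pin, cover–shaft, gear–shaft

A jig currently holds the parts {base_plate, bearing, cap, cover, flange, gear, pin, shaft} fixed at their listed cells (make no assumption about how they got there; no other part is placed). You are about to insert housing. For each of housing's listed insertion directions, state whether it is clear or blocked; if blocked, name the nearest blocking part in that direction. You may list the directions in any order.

+x: clear; +y: clear

+x: ray from housing(1, -1, 1) has no placed part ⇒ clear
+y: ray from housing(1, -1, 1) has no placed part ⇒ clear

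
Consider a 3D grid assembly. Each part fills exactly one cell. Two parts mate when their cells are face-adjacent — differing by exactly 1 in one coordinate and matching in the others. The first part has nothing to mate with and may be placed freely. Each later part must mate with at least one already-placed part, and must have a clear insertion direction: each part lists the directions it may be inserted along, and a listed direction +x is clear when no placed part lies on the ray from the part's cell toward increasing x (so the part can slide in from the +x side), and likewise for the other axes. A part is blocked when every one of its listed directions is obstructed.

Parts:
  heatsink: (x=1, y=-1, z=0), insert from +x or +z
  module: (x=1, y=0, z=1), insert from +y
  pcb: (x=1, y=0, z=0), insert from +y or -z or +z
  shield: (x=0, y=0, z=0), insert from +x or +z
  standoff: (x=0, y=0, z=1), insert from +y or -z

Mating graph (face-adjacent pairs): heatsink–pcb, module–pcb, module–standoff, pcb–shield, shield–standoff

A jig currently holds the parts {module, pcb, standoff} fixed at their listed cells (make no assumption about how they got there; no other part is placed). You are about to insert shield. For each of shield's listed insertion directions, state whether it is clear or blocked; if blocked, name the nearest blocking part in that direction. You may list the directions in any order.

+x: blocked by pcb; +z: blocked by standoff

+x: nearest on ray is pcb@(1, 0, 0) ⇒ blocked
+z: nearest on ray is standoff@(0, 0, 1) ⇒ blocked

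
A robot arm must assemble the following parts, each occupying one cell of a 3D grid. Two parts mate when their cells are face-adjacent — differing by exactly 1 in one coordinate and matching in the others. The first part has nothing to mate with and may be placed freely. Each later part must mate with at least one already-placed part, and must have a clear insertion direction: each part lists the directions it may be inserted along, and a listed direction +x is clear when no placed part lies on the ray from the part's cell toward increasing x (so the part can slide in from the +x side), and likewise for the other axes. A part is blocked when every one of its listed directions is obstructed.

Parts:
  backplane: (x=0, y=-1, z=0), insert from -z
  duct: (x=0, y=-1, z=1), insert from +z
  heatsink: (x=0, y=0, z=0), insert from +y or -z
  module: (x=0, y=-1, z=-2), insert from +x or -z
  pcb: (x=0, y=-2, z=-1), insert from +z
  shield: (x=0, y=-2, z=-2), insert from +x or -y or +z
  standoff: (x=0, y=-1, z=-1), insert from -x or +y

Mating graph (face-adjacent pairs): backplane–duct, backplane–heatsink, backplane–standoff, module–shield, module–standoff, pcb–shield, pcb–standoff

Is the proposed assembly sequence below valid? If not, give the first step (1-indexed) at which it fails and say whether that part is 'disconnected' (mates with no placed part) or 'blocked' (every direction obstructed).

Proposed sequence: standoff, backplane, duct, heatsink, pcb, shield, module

Invalid at step 2 (blocked)

1. standoff@(0, -1, -1) [-x clear] — {standoff}
2. backplane@(0, -1, 0) — -z all obstructed ⇒ blocked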